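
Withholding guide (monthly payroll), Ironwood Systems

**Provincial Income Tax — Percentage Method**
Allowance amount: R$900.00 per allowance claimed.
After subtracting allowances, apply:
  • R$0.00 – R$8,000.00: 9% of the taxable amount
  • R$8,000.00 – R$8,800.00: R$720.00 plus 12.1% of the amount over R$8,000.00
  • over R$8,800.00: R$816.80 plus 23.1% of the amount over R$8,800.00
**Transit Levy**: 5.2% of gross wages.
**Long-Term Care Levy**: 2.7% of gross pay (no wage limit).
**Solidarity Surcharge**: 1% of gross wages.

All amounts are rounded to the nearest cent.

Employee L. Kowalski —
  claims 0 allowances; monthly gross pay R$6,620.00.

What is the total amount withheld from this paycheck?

R$1,184.98

Provincial Income Tax: taxable = R$6,620.00
  9% × R$6,620.00 = R$595.80
Transit Levy: 5.2% × R$6,620.00 = R$344.24
Long-Term Care Levy: 2.7% × R$6,620.00 = R$178.74
Solidarity Surcharge: 1% × R$6,620.00 = R$66.20
Total: R$595.80 + R$344.24 + R$178.74 + R$66.20 = R$1,184.98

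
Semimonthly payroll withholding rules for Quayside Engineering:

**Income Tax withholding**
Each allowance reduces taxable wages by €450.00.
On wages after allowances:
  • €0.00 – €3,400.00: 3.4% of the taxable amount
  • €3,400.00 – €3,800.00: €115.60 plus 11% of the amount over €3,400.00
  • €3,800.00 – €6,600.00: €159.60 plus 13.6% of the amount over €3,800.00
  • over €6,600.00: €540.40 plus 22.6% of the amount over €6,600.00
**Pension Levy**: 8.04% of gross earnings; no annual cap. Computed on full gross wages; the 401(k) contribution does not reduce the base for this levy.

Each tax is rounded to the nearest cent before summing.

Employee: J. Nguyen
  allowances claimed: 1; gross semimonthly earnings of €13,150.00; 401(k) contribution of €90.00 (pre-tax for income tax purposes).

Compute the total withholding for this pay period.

Income Tax: taxable = €13,150.00 − €90.00 − 1×€450.00 = €12,610.00
  €540.40 + 22.6% × (€12,610.00 − €6,600.00) = €540.40 + 22.6% × €6,010.00 = €1,898.66
Pension Levy: 8.04% × €13,150.00 = €1,057.26
Total: €1,898.66 + €1,057.26 = €2,955.92

€2,955.92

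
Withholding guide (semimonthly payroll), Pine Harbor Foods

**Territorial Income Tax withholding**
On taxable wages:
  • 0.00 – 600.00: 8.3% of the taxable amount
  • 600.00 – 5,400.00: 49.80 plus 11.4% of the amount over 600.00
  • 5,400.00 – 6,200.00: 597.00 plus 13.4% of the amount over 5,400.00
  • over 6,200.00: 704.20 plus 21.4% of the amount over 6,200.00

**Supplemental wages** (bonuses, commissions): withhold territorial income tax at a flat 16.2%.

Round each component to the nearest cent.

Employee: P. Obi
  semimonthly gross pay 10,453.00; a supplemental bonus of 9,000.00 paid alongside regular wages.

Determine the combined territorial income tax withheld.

3,072.34

Territorial Income Tax: taxable = 10,453.00
  704.20 + 21.4% × (10,453.00 − 6,200.00) = 704.20 + 21.4% × 4,253.00 = 1,614.34
Supplemental (16.2% flat on bonus): 16.2% × 9,000.00 = 1,458.00
Total territorial income tax: 1,614.34 + 1,458.00 = 3,072.34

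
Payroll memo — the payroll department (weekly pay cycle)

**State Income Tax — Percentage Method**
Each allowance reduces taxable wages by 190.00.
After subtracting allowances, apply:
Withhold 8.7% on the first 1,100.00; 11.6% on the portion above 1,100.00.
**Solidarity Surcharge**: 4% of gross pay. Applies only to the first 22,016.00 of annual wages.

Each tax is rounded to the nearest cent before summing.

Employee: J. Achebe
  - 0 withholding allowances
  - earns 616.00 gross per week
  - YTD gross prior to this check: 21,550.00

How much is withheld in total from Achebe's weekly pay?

72.23

State Income Tax: taxable = 616.00
  8.7% × 616.00 = 53.59
Solidarity Surcharge: cap 22,016.00 − YTD 21,550.00 = 466.00 subject; 4% × 466.00 = 18.64
Total: 53.59 + 18.64 = 72.23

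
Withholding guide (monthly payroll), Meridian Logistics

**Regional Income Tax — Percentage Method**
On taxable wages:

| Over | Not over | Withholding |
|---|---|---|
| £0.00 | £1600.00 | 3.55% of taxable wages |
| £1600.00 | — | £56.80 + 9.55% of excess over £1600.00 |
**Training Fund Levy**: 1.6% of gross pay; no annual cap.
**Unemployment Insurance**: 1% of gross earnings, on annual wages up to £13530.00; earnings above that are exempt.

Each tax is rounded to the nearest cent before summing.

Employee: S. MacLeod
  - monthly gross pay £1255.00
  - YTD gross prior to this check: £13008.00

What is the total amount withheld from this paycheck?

£69.85

Regional Income Tax: taxable = £1255.00
  3.55% × £1255.00 = £44.55
Training Fund Levy: 1.6% × £1255.00 = £20.08
Unemployment Insurance: cap £13530.00 − YTD £13008.00 = £522.00 subject; 1% × £522.00 = £5.22
Total: £44.55 + £20.08 + £5.22 = £69.85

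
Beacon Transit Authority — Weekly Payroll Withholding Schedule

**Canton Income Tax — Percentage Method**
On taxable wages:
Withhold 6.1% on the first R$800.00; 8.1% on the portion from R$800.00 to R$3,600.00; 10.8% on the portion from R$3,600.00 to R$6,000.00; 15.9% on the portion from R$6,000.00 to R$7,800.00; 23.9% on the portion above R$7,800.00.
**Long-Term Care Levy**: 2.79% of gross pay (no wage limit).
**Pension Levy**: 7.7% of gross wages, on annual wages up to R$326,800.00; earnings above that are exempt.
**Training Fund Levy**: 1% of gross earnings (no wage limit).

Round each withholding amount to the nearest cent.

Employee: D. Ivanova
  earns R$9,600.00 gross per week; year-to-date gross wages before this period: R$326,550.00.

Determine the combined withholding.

Canton Income Tax: taxable = R$9,600.00
  R$821.00 + 23.9% × (R$9,600.00 − R$7,800.00) = R$821.00 + 23.9% × R$1,800.00 = R$1,251.20
Long-Term Care Levy: 2.79% × R$9,600.00 = R$267.84
Pension Levy: cap R$326,800.00 − YTD R$326,550.00 = R$250.00 subject; 7.7% × R$250.00 = R$19.25
Training Fund Levy: 1% × R$9,600.00 = R$96.00
Total: R$1,251.20 + R$267.84 + R$19.25 + R$96.00 = R$1,634.29

R$1,634.29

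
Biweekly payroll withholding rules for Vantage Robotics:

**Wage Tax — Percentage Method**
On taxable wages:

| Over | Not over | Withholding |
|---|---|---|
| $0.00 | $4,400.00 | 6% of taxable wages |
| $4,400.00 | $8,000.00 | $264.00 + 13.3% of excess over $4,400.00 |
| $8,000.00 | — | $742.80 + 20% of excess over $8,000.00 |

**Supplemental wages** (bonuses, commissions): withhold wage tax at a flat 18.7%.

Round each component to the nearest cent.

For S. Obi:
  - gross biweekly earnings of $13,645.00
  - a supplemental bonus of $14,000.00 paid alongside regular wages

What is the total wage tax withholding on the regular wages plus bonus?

$4,489.80

Wage Tax: taxable = $13,645.00
  $742.80 + 20% × ($13,645.00 − $8,000.00) = $742.80 + 20% × $5,645.00 = $1,871.80
Supplemental (18.7% flat on bonus): 18.7% × $14,000.00 = $2,618.00
Total wage tax: $1,871.80 + $2,618.00 = $4,489.80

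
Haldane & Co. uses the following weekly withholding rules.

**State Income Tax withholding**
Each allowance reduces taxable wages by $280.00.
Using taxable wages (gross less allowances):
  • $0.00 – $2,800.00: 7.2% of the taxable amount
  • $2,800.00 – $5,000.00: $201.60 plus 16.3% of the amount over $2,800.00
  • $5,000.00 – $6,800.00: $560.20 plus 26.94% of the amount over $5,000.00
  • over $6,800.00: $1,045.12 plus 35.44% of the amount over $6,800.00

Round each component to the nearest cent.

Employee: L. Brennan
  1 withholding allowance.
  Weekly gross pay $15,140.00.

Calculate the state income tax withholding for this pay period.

$3,901.58

State Income Tax: taxable = $15,140.00 − 1×$280.00 = $14,860.00
  $1,045.12 + 35.44% × ($14,860.00 − $6,800.00) = $1,045.12 + 35.44% × $8,060.00 = $3,901.58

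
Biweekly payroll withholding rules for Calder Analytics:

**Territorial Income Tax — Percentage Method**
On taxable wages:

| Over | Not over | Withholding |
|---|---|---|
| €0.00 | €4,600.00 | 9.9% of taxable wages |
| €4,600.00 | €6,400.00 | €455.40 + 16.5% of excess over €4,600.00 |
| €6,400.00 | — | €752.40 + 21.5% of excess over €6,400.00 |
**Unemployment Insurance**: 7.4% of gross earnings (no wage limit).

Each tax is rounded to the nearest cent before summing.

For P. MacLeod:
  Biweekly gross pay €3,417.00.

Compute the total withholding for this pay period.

€591.14

Territorial Income Tax: taxable = €3,417.00
  9.9% × €3,417.00 = €338.28
Unemployment Insurance: 7.4% × €3,417.00 = €252.86
Total: €338.28 + €252.86 = €591.14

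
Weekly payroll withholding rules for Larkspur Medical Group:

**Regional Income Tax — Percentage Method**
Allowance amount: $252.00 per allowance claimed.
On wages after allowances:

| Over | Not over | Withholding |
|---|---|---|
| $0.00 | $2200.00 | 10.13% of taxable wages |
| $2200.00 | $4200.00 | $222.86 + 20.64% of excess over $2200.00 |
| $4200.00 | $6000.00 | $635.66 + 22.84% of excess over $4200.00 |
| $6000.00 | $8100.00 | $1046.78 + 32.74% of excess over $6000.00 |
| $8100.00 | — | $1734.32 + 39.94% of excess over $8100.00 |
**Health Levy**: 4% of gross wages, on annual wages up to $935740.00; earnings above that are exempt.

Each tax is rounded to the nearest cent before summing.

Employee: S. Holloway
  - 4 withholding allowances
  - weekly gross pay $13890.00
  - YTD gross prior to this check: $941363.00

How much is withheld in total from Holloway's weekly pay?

$3644.25

Regional Income Tax: taxable = $13890.00 − 4×$252.00 = $12882.00
  $1734.32 + 39.94% × ($12882.00 − $8100.00) = $1734.32 + 39.94% × $4782.00 = $3644.25
Health Levy: YTD $941363.00 ≥ cap $935740.00 → $0.00
Total: $3644.25 + $0.00 = $3644.25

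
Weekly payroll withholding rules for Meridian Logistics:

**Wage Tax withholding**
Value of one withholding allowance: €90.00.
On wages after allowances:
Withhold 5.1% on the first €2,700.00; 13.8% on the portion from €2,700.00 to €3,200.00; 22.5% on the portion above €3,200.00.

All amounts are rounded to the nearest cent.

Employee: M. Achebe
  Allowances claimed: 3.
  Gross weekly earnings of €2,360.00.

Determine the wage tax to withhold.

Wage Tax: taxable = €2,360.00 − 3×€90.00 = €2,090.00
  5.1% × €2,090.00 = €106.59

€106.59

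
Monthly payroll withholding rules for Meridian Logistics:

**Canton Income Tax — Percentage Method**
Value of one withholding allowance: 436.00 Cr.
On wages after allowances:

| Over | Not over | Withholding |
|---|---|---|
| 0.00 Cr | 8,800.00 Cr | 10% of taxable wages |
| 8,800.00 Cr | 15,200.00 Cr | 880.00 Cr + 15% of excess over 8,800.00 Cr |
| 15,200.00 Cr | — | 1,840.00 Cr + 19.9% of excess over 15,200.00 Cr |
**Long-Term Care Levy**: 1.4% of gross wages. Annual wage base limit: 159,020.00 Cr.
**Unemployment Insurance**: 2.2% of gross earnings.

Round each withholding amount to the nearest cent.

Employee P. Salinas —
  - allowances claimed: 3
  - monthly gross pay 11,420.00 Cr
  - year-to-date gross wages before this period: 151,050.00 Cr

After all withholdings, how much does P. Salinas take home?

9,980.38 Cr

Canton Income Tax: taxable = 11,420.00 Cr − 3×436.00 Cr = 10,112.00 Cr
  880.00 Cr + 15% × (10,112.00 Cr − 8,800.00 Cr) = 880.00 Cr + 15% × 1,312.00 Cr = 1,076.80 Cr
Long-Term Care Levy: cap 159,020.00 Cr − YTD 151,050.00 Cr = 7,970.00 Cr subject; 1.4% × 7,970.00 Cr = 111.58 Cr
Unemployment Insurance: 2.2% × 11,420.00 Cr = 251.24 Cr
Total withheld: 1,076.80 Cr + 111.58 Cr + 251.24 Cr = 1,439.62 Cr
Net pay: 11,420.00 Cr − 1,439.62 Cr = 9,980.38 Cr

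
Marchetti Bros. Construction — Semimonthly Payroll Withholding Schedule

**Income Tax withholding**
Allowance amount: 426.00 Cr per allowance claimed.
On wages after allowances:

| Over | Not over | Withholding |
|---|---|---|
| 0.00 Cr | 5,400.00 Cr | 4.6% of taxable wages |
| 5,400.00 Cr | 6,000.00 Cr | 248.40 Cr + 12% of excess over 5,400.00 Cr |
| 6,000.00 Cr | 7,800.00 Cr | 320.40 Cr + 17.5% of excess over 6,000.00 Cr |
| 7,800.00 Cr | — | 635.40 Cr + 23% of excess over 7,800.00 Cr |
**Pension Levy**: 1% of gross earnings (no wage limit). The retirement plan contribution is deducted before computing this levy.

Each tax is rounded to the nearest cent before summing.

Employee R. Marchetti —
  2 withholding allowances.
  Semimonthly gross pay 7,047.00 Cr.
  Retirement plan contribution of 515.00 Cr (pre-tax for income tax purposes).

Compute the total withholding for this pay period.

Income Tax: taxable = 7,047.00 Cr − 515.00 Cr − 2×426.00 Cr = 5,680.00 Cr
  248.40 Cr + 12% × (5,680.00 Cr − 5,400.00 Cr) = 248.40 Cr + 12% × 280.00 Cr = 282.00 Cr
Pension Levy: 1% × 6,532.00 Cr = 65.32 Cr
Total: 282.00 Cr + 65.32 Cr = 347.32 Cr

347.32 Cr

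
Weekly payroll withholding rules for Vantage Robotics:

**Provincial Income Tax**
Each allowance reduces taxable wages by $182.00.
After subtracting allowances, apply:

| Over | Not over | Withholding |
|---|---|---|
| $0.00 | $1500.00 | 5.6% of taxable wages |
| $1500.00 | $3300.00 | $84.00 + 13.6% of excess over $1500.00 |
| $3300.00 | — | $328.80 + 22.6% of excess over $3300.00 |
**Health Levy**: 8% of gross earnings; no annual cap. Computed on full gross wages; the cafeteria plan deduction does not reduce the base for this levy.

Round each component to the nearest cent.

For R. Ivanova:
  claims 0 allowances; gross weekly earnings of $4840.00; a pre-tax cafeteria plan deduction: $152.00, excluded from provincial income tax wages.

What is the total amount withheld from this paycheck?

Provincial Income Tax: taxable = $4840.00 − $152.00 = $4688.00
  $328.80 + 22.6% × ($4688.00 − $3300.00) = $328.80 + 22.6% × $1388.00 = $642.49
Health Levy: 8% × $4840.00 = $387.20
Total: $642.49 + $387.20 = $1029.69

$1029.69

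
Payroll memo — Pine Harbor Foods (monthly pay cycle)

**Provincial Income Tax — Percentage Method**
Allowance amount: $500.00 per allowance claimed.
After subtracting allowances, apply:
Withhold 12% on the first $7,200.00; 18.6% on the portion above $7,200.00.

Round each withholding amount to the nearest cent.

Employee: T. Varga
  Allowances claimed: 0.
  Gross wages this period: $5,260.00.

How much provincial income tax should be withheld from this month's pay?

Provincial Income Tax: taxable = $5,260.00
  12% × $5,260.00 = $631.20

$631.20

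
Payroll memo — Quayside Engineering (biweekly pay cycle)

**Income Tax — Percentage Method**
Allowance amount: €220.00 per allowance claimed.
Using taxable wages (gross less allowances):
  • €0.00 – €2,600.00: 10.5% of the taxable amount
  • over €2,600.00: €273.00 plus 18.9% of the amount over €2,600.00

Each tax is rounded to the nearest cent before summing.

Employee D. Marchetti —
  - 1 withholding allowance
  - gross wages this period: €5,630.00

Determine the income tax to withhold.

€804.09

Income Tax: taxable = €5,630.00 − 1×€220.00 = €5,410.00
  €273.00 + 18.9% × (€5,410.00 − €2,600.00) = €273.00 + 18.9% × €2,810.00 = €804.09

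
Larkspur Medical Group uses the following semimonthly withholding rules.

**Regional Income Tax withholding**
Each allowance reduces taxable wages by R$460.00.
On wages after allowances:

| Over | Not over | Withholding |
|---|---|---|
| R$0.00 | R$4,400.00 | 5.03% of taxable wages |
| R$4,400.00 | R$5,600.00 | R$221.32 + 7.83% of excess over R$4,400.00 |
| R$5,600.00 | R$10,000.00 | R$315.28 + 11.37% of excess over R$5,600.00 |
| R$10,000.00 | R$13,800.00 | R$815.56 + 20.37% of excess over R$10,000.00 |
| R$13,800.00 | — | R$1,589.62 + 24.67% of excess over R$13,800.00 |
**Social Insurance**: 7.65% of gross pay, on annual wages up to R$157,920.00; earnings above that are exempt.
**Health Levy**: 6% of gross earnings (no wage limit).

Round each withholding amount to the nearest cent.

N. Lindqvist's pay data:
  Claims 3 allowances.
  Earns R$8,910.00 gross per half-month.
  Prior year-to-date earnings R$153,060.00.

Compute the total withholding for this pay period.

Regional Income Tax: taxable = R$8,910.00 − 3×R$460.00 = R$7,530.00
  R$315.28 + 11.37% × (R$7,530.00 − R$5,600.00) = R$315.28 + 11.37% × R$1,930.00 = R$534.72
Social Insurance: cap R$157,920.00 − YTD R$153,060.00 = R$4,860.00 subject; 7.65% × R$4,860.00 = R$371.79
Health Levy: 6% × R$8,910.00 = R$534.60
Total: R$534.72 + R$371.79 + R$534.60 = R$1,441.11

R$1,441.11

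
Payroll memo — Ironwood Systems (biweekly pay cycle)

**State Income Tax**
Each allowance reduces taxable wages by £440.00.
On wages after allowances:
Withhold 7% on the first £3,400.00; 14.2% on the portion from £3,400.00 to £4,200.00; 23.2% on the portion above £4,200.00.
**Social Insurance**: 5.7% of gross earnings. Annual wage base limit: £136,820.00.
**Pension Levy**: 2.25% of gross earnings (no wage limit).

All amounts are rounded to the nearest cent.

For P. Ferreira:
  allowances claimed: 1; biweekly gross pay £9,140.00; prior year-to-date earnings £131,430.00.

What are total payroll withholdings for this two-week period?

State Income Tax: taxable = £9,140.00 − 1×£440.00 = £8,700.00
  £351.60 + 23.2% × (£8,700.00 − £4,200.00) = £351.60 + 23.2% × £4,500.00 = £1,395.60
Social Insurance: cap £136,820.00 − YTD £131,430.00 = £5,390.00 subject; 5.7% × £5,390.00 = £307.23
Pension Levy: 2.25% × £9,140.00 = £205.65
Total: £1,395.60 + £307.23 + £205.65 = £1,908.48

£1,908.48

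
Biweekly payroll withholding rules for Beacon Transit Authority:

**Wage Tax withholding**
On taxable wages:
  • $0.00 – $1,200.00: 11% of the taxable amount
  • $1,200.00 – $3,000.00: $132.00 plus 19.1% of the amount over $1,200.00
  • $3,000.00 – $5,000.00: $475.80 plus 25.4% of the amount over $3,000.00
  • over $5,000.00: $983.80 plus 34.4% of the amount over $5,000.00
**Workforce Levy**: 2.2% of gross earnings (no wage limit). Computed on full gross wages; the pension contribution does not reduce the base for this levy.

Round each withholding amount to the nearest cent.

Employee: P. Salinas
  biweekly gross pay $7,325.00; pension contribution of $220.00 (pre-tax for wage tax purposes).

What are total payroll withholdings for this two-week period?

$1,869.07

Wage Tax: taxable = $7,325.00 − $220.00 = $7,105.00
  $983.80 + 34.4% × ($7,105.00 − $5,000.00) = $983.80 + 34.4% × $2,105.00 = $1,707.92
Workforce Levy: 2.2% × $7,325.00 = $161.15
Total: $1,707.92 + $161.15 = $1,869.07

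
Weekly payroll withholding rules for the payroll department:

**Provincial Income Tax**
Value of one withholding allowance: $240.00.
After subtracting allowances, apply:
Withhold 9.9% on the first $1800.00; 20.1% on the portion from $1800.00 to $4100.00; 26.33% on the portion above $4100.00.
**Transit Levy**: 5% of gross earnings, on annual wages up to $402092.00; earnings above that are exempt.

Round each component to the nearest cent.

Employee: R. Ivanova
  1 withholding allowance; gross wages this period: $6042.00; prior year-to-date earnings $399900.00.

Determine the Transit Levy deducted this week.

Transit Levy: cap $402092.00 − YTD $399900.00 = $2192.00 subject; 5% × $2192.00 = $109.60

$109.60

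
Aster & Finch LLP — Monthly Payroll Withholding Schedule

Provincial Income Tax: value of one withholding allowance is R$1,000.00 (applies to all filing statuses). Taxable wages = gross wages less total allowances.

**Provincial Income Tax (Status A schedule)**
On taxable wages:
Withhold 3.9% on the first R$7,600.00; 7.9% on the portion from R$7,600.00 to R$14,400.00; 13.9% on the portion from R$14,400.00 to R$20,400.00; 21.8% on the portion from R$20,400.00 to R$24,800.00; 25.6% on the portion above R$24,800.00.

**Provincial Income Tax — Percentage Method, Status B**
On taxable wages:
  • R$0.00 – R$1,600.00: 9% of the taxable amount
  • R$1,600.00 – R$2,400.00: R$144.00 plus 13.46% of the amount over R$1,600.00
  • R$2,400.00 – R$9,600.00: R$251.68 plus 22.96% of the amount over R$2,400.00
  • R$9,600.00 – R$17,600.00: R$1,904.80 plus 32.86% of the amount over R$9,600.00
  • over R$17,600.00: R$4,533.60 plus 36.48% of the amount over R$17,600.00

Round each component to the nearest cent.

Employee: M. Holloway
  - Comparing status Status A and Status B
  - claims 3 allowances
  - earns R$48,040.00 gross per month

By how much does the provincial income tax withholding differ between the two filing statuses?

Provincial Income Tax (Status A): taxable = R$48,040.00 − 3×R$1,000.00 = R$45,040.00
  R$2,626.80 + 25.6% × (R$45,040.00 − R$24,800.00) = R$2,626.80 + 25.6% × R$20,240.00 = R$7,808.24
Provincial Income Tax (Status B): taxable = R$48,040.00 − 3×R$1,000.00 = R$45,040.00
  R$4,533.60 + 36.48% × (R$45,040.00 − R$17,600.00) = R$4,533.60 + 36.48% × R$27,440.00 = R$14,543.71
Difference: |R$7,808.24 − R$14,543.71| = R$6,735.47 (higher under Status B)

R$6,735.47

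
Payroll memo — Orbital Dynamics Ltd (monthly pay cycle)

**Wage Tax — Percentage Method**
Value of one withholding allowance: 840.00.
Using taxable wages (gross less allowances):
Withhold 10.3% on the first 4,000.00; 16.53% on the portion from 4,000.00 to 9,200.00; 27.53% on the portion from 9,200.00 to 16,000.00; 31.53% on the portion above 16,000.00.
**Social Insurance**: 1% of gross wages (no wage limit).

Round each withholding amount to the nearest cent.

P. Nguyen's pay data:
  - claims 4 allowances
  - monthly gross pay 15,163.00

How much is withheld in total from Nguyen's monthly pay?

Wage Tax: taxable = 15,163.00 − 4×840.00 = 11,803.00
  1,271.56 + 27.53% × (11,803.00 − 9,200.00) = 1,271.56 + 27.53% × 2,603.00 = 1,988.17
Social Insurance: 1% × 15,163.00 = 151.63
Total: 1,988.17 + 151.63 = 2,139.80

2,139.80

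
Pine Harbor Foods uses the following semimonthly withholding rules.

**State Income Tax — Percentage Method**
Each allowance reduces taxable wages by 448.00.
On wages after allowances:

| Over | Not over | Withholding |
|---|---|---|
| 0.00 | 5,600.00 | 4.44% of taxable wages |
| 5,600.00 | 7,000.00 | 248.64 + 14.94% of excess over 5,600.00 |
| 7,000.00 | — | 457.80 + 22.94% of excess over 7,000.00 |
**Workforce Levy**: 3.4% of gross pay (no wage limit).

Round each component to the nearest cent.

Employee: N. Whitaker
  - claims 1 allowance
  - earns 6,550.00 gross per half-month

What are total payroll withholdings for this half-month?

State Income Tax: taxable = 6,550.00 − 1×448.00 = 6,102.00
  248.64 + 14.94% × (6,102.00 − 5,600.00) = 248.64 + 14.94% × 502.00 = 323.64
Workforce Levy: 3.4% × 6,550.00 = 222.70
Total: 323.64 + 222.70 = 546.34

546.34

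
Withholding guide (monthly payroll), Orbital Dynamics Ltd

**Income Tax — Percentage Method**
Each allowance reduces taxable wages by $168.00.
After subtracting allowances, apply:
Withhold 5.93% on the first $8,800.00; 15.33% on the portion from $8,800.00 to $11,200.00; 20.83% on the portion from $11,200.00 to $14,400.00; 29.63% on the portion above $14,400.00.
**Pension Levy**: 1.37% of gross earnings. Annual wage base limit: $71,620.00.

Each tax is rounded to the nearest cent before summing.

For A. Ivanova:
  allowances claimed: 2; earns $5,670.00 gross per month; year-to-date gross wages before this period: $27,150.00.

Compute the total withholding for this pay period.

$393.99

Income Tax: taxable = $5,670.00 − 2×$168.00 = $5,334.00
  5.93% × $5,334.00 = $316.31
Pension Levy: 1.37% × $5,670.00 = $77.68
Total: $316.31 + $77.68 = $393.99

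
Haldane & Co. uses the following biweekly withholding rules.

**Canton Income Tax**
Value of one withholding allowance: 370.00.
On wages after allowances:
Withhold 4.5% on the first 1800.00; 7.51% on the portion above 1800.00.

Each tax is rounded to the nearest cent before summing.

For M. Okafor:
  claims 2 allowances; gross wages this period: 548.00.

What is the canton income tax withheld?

0.00

Canton Income Tax: taxable = 548.00 − 2×370.00 = -192.00
  Taxable ≤ 0 → 0.00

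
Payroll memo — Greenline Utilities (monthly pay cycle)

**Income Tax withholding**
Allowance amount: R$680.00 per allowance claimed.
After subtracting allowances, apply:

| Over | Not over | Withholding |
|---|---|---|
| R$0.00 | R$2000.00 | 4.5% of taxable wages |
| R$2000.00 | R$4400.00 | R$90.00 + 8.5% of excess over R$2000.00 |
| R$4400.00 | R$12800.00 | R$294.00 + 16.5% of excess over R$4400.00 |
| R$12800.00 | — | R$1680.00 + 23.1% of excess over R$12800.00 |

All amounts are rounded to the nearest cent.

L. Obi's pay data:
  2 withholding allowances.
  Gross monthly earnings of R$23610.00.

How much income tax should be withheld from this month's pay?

Income Tax: taxable = R$23610.00 − 2×R$680.00 = R$22250.00
  R$1680.00 + 23.1% × (R$22250.00 − R$12800.00) = R$1680.00 + 23.1% × R$9450.00 = R$3862.95

R$3862.95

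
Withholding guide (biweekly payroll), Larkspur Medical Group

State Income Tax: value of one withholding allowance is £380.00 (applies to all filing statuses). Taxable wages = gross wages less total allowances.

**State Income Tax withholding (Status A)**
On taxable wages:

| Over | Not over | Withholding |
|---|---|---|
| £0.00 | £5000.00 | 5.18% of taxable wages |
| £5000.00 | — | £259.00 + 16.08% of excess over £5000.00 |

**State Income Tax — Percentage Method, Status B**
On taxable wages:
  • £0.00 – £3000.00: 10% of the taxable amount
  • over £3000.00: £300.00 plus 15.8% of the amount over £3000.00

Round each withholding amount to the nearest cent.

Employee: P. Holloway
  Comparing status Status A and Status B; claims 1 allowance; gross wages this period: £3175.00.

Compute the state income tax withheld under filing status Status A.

£144.78

State Income Tax (Status A): taxable = £3175.00 − 1×£380.00 = £2795.00
  5.18% × £2795.00 = £144.78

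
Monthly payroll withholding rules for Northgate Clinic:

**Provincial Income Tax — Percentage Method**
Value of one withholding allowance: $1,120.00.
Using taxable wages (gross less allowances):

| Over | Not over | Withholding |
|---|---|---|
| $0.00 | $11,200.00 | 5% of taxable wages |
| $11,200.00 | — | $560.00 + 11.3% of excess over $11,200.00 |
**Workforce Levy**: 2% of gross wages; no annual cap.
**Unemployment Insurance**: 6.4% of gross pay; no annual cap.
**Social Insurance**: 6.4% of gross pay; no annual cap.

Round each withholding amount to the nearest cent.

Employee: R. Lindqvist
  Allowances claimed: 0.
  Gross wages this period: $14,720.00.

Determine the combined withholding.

$3,136.32

Provincial Income Tax: taxable = $14,720.00
  $560.00 + 11.3% × ($14,720.00 − $11,200.00) = $560.00 + 11.3% × $3,520.00 = $957.76
Workforce Levy: 2% × $14,720.00 = $294.40
Unemployment Insurance: 6.4% × $14,720.00 = $942.08
Social Insurance: 6.4% × $14,720.00 = $942.08
Total: $957.76 + $294.40 + $942.08 + $942.08 = $3,136.32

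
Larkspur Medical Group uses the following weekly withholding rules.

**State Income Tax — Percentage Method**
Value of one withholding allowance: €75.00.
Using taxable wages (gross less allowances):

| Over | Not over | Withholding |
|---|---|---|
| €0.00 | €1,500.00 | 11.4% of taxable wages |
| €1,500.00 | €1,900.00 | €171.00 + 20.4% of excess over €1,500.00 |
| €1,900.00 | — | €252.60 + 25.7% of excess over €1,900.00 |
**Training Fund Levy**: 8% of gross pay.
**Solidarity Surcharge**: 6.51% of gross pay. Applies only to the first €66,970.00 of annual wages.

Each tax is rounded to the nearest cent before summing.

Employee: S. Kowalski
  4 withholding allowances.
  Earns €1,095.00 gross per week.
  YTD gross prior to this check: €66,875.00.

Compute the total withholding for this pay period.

€184.41

State Income Tax: taxable = €1,095.00 − 4×€75.00 = €795.00
  11.4% × €795.00 = €90.63
Training Fund Levy: 8% × €1,095.00 = €87.60
Solidarity Surcharge: cap €66,970.00 − YTD €66,875.00 = €95.00 subject; 6.51% × €95.00 = €6.18
Total: €90.63 + €87.60 + €6.18 = €184.41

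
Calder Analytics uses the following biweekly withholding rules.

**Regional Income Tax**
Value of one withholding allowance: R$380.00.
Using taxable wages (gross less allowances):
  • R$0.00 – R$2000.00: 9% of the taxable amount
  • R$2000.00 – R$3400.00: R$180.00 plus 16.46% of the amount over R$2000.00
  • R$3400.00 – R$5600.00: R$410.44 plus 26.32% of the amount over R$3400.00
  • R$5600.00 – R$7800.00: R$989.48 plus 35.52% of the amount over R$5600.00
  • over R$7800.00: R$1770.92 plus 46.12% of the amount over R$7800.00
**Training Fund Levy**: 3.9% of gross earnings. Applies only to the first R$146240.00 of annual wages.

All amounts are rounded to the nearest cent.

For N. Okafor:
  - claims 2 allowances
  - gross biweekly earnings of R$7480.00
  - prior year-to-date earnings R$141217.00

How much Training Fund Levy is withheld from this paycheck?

Training Fund Levy: cap R$146240.00 − YTD R$141217.00 = R$5023.00 subject; 3.9% × R$5023.00 = R$195.90

R$195.90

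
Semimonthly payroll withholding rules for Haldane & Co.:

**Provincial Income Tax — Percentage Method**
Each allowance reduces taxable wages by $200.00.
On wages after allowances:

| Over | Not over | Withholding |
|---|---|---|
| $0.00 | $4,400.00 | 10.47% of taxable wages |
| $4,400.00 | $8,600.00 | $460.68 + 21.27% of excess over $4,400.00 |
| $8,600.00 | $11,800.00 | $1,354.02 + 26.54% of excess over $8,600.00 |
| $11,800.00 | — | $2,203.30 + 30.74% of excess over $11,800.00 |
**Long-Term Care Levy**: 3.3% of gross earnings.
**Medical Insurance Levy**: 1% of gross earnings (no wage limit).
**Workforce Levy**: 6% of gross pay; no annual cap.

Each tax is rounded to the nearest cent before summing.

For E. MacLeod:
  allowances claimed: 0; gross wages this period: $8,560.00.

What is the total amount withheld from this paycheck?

Provincial Income Tax: taxable = $8,560.00
  $460.68 + 21.27% × ($8,560.00 − $4,400.00) = $460.68 + 21.27% × $4,160.00 = $1,345.51
Long-Term Care Levy: 3.3% × $8,560.00 = $282.48
Medical Insurance Levy: 1% × $8,560.00 = $85.60
Workforce Levy: 6% × $8,560.00 = $513.60
Total: $1,345.51 + $282.48 + $85.60 + $513.60 = $2,227.19

$2,227.19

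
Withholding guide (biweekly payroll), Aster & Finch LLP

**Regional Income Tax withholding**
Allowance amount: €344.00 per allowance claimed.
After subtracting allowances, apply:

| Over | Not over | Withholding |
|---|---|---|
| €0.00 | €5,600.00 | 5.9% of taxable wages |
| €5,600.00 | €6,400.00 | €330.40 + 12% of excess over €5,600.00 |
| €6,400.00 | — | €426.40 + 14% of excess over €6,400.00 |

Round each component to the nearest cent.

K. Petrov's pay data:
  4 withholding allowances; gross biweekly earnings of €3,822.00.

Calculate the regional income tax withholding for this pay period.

€144.31

Regional Income Tax: taxable = €3,822.00 − 4×€344.00 = €2,446.00
  5.9% × €2,446.00 = €144.31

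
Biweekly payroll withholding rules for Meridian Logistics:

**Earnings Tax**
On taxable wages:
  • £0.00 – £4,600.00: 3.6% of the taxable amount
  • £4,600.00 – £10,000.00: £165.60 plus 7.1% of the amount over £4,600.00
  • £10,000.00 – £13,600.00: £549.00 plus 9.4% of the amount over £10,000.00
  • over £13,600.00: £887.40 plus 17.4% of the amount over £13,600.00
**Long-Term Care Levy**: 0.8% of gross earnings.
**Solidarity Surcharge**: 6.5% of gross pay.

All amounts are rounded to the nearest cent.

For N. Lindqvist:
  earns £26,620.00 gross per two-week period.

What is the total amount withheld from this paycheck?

£5,096.14

Earnings Tax: taxable = £26,620.00
  £887.40 + 17.4% × (£26,620.00 − £13,600.00) = £887.40 + 17.4% × £13,020.00 = £3,152.88
Long-Term Care Levy: 0.8% × £26,620.00 = £212.96
Solidarity Surcharge: 6.5% × £26,620.00 = £1,730.30
Total: £3,152.88 + £212.96 + £1,730.30 = £5,096.14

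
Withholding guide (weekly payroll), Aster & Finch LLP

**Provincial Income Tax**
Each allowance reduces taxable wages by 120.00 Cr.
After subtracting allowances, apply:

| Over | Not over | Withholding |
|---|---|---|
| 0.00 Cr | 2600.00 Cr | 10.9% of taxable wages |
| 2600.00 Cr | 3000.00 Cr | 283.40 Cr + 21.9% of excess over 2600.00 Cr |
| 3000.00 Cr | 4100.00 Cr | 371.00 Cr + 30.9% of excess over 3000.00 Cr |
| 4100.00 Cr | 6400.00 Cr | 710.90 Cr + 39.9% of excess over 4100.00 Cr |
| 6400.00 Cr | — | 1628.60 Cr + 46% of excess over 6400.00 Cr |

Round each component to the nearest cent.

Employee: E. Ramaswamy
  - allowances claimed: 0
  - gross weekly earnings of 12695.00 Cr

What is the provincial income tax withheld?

Provincial Income Tax: taxable = 12695.00 Cr
  1628.60 Cr + 46% × (12695.00 Cr − 6400.00 Cr) = 1628.60 Cr + 46% × 6295.00 Cr = 4524.30 Cr

4524.30 Cr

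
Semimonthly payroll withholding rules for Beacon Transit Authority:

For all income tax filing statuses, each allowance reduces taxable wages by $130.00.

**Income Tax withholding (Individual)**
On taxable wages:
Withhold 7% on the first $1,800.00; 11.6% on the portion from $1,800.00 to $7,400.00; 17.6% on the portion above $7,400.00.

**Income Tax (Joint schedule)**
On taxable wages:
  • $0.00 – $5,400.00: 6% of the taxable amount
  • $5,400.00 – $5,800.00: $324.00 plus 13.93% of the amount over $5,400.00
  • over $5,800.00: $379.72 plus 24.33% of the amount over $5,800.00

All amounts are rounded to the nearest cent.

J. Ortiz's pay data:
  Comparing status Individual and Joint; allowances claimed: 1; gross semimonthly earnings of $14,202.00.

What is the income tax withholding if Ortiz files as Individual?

$1,949.87

Income Tax (Individual): taxable = $14,202.00 − 1×$130.00 = $14,072.00
  $775.60 + 17.6% × ($14,072.00 − $7,400.00) = $775.60 + 17.6% × $6,672.00 = $1,949.87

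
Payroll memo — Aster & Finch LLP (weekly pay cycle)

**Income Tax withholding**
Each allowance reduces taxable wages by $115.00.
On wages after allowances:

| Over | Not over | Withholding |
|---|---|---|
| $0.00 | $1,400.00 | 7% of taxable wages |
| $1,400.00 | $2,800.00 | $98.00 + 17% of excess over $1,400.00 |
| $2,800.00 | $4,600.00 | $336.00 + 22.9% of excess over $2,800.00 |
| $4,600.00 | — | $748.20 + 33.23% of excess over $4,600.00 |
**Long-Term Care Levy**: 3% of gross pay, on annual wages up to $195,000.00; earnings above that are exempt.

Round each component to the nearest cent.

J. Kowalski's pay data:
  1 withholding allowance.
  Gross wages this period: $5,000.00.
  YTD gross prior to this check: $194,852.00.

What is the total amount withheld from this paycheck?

$847.35

Income Tax: taxable = $5,000.00 − 1×$115.00 = $4,885.00
  $748.20 + 33.23% × ($4,885.00 − $4,600.00) = $748.20 + 33.23% × $285.00 = $842.91
Long-Term Care Levy: cap $195,000.00 − YTD $194,852.00 = $148.00 subject; 3% × $148.00 = $4.44
Total: $842.91 + $4.44 = $847.35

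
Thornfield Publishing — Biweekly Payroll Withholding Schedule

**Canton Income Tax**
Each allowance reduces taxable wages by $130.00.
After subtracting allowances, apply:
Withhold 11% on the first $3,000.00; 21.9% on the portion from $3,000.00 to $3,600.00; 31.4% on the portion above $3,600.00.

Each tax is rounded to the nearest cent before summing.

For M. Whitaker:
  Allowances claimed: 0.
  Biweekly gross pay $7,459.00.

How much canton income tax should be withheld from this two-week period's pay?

$1,673.13

Canton Income Tax: taxable = $7,459.00
  $461.40 + 31.4% × ($7,459.00 − $3,600.00) = $461.40 + 31.4% × $3,859.00 = $1,673.13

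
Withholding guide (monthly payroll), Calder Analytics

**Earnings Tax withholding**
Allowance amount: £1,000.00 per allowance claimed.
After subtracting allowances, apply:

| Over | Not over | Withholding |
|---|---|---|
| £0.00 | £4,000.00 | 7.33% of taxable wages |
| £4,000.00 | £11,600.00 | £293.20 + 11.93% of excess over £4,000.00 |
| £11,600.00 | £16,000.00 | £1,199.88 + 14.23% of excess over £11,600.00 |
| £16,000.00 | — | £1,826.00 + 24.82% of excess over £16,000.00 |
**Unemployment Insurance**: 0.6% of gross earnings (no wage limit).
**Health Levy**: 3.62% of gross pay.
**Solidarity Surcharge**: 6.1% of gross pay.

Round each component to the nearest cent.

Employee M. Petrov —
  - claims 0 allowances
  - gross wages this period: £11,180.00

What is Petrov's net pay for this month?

Earnings Tax: taxable = £11,180.00
  £293.20 + 11.93% × (£11,180.00 − £4,000.00) = £293.20 + 11.93% × £7,180.00 = £1,149.77
Unemployment Insurance: 0.6% × £11,180.00 = £67.08
Health Levy: 3.62% × £11,180.00 = £404.72
Solidarity Surcharge: 6.1% × £11,180.00 = £681.98
Total withheld: £1,149.77 + £67.08 + £404.72 + £681.98 = £2,303.55
Net pay: £11,180.00 − £2,303.55 = £8,876.45

£8,876.45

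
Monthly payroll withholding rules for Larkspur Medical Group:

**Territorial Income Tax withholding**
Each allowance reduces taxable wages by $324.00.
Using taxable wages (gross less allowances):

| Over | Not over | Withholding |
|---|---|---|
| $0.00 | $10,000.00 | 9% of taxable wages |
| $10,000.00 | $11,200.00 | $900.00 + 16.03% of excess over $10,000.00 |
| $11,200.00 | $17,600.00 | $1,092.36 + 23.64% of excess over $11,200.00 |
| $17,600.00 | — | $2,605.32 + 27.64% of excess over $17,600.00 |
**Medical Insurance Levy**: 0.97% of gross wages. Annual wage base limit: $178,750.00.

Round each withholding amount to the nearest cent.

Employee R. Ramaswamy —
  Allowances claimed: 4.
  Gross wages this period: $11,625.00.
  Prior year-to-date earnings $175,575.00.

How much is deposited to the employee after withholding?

$10,641.46

Territorial Income Tax: taxable = $11,625.00 − 4×$324.00 = $10,329.00
  $900.00 + 16.03% × ($10,329.00 − $10,000.00) = $900.00 + 16.03% × $329.00 = $952.74
Medical Insurance Levy: cap $178,750.00 − YTD $175,575.00 = $3,175.00 subject; 0.97% × $3,175.00 = $30.80
Total withheld: $952.74 + $30.80 = $983.54
Net pay: $11,625.00 − $983.54 = $10,641.46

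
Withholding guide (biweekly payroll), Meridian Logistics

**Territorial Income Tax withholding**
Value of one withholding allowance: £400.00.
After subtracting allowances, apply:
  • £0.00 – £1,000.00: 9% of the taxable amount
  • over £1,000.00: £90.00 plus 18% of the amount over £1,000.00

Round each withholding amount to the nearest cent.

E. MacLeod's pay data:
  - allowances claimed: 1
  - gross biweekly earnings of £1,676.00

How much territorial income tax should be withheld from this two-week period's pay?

Territorial Income Tax: taxable = £1,676.00 − 1×£400.00 = £1,276.00
  £90.00 + 18% × (£1,276.00 − £1,000.00) = £90.00 + 18% × £276.00 = £139.68

£139.68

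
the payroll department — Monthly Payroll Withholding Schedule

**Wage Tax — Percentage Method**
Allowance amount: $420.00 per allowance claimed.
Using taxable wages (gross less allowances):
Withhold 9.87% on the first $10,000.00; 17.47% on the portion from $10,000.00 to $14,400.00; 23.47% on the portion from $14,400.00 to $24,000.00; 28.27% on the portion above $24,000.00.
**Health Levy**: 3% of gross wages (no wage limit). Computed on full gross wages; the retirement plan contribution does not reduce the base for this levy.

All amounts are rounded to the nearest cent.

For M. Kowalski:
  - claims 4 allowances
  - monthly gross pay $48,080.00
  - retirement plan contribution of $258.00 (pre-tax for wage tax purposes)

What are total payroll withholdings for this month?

Wage Tax: taxable = $48,080.00 − $258.00 − 4×$420.00 = $46,142.00
  $4,008.80 + 28.27% × ($46,142.00 − $24,000.00) = $4,008.80 + 28.27% × $22,142.00 = $10,268.34
Health Levy: 3% × $48,080.00 = $1,442.40
Total: $10,268.34 + $1,442.40 = $11,710.74

$11,710.74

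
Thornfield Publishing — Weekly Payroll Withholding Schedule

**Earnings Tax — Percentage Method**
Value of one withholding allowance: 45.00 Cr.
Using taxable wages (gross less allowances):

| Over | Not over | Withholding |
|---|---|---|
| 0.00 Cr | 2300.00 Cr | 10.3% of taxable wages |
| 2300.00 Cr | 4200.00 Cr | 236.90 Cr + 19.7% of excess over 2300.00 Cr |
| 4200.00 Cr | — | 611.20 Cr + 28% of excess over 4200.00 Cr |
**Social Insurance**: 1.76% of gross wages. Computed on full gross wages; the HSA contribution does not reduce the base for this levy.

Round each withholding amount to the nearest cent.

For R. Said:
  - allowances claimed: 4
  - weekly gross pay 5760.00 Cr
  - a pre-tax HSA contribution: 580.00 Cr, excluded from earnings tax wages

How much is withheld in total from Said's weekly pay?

Earnings Tax: taxable = 5760.00 Cr − 580.00 Cr − 4×45.00 Cr = 5000.00 Cr
  611.20 Cr + 28% × (5000.00 Cr − 4200.00 Cr) = 611.20 Cr + 28% × 800.00 Cr = 835.20 Cr
Social Insurance: 1.76% × 5760.00 Cr = 101.38 Cr
Total: 835.20 Cr + 101.38 Cr = 936.58 Cr

936.58 Cr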